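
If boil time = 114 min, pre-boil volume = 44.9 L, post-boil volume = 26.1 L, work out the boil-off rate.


rate = (V_pre − V_post) / (t_min/60)
rate = (44.9 − 26.1) / (114/60)

9.8947 L/hr


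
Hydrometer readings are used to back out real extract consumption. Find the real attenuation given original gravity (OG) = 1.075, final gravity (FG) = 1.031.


AA = (OG−FG)/(OG−1)·100;  RA = AA·0.8192
AA = (1.075 − 1.031)/(1.075 − 1)·100 = 58.6667
RA = 58.6667·0.8192

48.0597 %


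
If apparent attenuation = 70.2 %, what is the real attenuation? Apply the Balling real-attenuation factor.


RA = AA · 0.8192
RA = 70.2 · 0.8192

57.5078 %


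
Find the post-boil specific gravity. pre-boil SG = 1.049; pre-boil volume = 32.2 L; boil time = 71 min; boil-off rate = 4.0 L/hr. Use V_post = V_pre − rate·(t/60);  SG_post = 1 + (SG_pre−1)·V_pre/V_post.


V_post = 32.2 − 4.0·(71/60) = 27.4667
SG_post = 1 + (1.049 − 1)·32.2/27.4667

1.0574


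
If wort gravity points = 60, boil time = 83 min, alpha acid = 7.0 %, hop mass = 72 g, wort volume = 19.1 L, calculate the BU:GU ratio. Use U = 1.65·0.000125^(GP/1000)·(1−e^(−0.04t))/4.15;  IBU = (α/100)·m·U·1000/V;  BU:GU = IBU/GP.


U = 1.65·0.000125^(60/1000)·(1−e^(−0.04·83))/4.15 = 0.2235
IBU = (7.0/100)·72·0.2235·1000/19.1 = 58.9733
BU:GU = 58.9733/60

0.9829


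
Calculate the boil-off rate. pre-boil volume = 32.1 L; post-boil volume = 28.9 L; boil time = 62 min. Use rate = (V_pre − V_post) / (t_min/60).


rate = (32.1 − 28.9) / (62/60)

3.0968 L/hr


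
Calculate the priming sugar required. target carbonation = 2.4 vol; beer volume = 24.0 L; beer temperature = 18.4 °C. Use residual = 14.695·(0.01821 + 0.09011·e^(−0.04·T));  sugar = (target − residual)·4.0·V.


residual = 14.695·(0.01821 + 0.09011·e^(−0.04·18.4)) = 0.9019
sugar = (2.4 − 0.9019)·4.0·24.0

143.8170 g


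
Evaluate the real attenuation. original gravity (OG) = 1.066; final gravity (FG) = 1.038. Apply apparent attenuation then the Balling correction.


AA = (OG−FG)/(OG−1)·100;  RA = AA·0.8192
AA = (1.066 − 1.038)/(1.066 − 1)·100 = 42.4242
RA = 42.4242·0.8192

34.7539 %


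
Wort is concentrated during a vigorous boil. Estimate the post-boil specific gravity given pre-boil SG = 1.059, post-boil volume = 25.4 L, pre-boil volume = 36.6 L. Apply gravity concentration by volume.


SG_post = 1 + (SG_pre − 1)·V_pre/V_post
pts_pre = (1.059 − 1)·1000 = 59.0000
pts_post = 59.0000·36.6/25.4 = 85.0157
SG_post = 1 + 85.0157/1000

1.0850


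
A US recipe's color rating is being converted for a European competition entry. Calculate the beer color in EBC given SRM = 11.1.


EBC = SRM · 1.97
EBC = 11.1 · 1.97

21.8670 EBC


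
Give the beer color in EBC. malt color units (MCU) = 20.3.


SRM = 1.4922·MCU^0.6859;  EBC = SRM·1.97
SRM = 1.4922·20.3^0.6859 = 11.7663
EBC = 11.7663·1.97

23.1795 EBC


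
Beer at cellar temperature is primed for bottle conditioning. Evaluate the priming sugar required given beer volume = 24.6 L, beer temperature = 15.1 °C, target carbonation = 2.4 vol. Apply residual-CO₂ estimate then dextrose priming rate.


residual = 14.695·(0.01821 + 0.09011·e^(−0.04·T));  sugar = (target − residual)·4.0·V
residual = 14.695·(0.01821 + 0.09011·e^(−0.04·15.1)) = 0.9914
sugar = (2.4 − 0.9914)·4.0·24.6

138.6050 g


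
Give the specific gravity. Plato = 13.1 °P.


SG = 259/(259 − P)
SG = 259/(259 − 13.1)

1.0533


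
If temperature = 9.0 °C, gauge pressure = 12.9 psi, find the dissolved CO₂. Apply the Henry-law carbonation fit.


vols = (P + 14.695)·(0.01821 + 0.09011·e^(−0.04·T))
vols = (12.9 + 14.695)·(0.01821 + 0.09011·e^(−0.04·9.0))

2.2373 volumes


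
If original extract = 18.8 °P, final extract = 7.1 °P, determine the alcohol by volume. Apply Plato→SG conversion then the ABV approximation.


SG = 259/(259 − P);  ABV = (OG − FG)·131.25
OG = 259/(259 − 18.8) = 1.0783
FG = 259/(259 − 7.1) = 1.0282
ABV = (1.0783 − 1.0282)·131.25

6.5733 % ABV


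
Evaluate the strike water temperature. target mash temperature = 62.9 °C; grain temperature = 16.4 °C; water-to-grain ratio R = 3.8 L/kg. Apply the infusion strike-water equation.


T_strike = (0.41/R)·(T_mash − T_grain) + T_mash
T_strike = (0.41/3.8)·(62.9 − 16.4) + 62.9

67.9171 °C


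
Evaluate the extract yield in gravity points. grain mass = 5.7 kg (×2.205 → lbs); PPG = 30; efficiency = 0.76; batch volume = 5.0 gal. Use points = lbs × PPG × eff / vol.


lbs = 5.7 × 2.205 = 12.5685
points = 12.5685 × 30 × 0.76 / 5.0

57.3124 points


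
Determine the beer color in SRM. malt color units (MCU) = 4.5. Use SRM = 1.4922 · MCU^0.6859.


SRM = 1.4922 · 4.5^0.6859

4.1866 SRM


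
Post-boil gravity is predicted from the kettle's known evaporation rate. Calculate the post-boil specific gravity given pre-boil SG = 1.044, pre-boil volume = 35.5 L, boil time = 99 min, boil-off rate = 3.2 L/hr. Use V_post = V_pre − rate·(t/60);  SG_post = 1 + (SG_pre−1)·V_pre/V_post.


V_post = 35.5 − 3.2·(99/60) = 30.2200
SG_post = 1 + (1.044 − 1)·35.5/30.2200

1.0517


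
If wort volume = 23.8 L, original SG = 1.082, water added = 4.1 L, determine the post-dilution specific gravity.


SG_new = 1 + (SG_old − 1)·V_old/(V_old + V_water)
pts = (1.082 − 1)·1000·23.8/(23.8 + 4.1) = 69.9498
SG_new = 1 + 69.9498/1000

1.0699


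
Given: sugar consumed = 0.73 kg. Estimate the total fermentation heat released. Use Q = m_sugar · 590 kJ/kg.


Q = 0.73 · 590

430.7000 kJ


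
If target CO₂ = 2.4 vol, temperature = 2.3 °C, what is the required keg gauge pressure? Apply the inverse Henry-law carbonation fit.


psi = vols/(0.01821 + 0.09011·e^(−0.04·T)) − 14.695
psi = 2.4/(0.01821 + 0.09011·e^(−0.04·2.3)) − 14.695

9.2094 psi


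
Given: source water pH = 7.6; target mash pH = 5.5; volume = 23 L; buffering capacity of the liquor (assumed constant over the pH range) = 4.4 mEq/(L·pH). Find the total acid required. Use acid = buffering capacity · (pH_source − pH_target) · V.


acid = 4.4 · (7.6 − 5.5) · 23

212.5200 mEq


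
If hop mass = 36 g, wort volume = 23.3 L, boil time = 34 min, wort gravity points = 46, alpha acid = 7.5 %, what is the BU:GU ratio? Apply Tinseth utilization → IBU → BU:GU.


U = 1.65·0.000125^(GP/1000)·(1−e^(−0.04t))/4.15;  IBU = (α/100)·m·U·1000/V;  BU:GU = IBU/GP
U = 1.65·0.000125^(46/1000)·(1−e^(−0.04·34))/4.15 = 0.1955
IBU = (7.5/100)·36·0.1955·1000/23.3 = 22.6511
BU:GU = 22.6511/46

0.4924


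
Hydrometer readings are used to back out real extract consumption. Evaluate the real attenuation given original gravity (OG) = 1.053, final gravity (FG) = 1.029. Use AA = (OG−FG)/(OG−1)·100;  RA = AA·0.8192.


AA = (1.053 − 1.029)/(1.053 − 1)·100 = 45.2830
RA = 45.2830·0.8192

37.0958 %


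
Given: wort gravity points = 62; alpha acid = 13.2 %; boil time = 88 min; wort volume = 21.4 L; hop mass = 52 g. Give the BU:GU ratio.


U = 1.65·0.000125^(GP/1000)·(1−e^(−0.04t))/4.15;  IBU = (α/100)·m·U·1000/V;  BU:GU = IBU/GP
U = 1.65·0.000125^(62/1000)·(1−e^(−0.04·88))/4.15 = 0.2210
IBU = (13.2/100)·52·0.2210·1000/21.4 = 70.8857
BU:GU = 70.8857/62

1.1433


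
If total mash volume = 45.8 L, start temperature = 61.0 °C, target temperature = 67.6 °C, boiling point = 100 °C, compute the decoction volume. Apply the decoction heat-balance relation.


V_dec = V_total·(T_target − T_start)/(T_boil − T_start)
V_dec = 45.8·(67.6 − 61.0)/(100 − 61.0)

7.7508 L


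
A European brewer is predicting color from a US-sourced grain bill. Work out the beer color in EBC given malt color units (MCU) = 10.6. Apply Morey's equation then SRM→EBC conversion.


SRM = 1.4922·MCU^0.6859;  EBC = SRM·1.97
SRM = 1.4922·10.6^0.6859 = 7.5350
EBC = 7.5350·1.97

14.8440 EBC


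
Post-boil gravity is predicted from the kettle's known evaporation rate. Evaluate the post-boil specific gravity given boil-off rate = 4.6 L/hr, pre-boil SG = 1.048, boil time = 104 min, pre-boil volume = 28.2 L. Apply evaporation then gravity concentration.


V_post = V_pre − rate·(t/60);  SG_post = 1 + (SG_pre−1)·V_pre/V_post
V_post = 28.2 − 4.6·(104/60) = 20.2267
SG_post = 1 + (1.048 − 1)·28.2/20.2267

1.0669


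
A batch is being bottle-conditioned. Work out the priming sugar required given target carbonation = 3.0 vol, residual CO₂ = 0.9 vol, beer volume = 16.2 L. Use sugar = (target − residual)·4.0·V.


sugar = (3.0 − 0.9)·4.0·16.2

136.0800 g


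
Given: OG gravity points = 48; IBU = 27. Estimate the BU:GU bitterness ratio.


BU:GU = IBU / OG_points
BU:GU = 27 / 48

0.5625


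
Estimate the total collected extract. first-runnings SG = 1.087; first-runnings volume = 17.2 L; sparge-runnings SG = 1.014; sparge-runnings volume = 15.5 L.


total = Σ (SG_i − 1)·1000·V_i
first = (1.087 − 1)·1000·17.2 = 1496.4000
sparge = (1.014 − 1)·1000·15.5 = 217.0000
total = 1496.4000 + 217.0000

1713.4000 gravity·L


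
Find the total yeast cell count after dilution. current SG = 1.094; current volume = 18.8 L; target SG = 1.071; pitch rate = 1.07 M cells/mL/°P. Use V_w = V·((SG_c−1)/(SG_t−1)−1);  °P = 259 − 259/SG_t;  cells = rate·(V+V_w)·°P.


V_w = 18.8·((1.094−1)/(1.071−1)−1) = 6.0901
V_final = 18.8 + 6.0901 = 24.8901
°P = 259 − 259/1.071 = 17.1699
cells = 1.07·24.8901·17.1699

457.2774 billion cells


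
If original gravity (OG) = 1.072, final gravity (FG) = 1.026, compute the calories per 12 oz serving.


ABW = (OG−FG)·131.25·0.79/FG;  °P = 259 − 259/SG (for OG→OE and FG→AE);  RE = 0.1808·OE + 0.8192·AE;  Cal = (6.9·ABW + 4·(RE−0.1))·FG·3.55
ABW = (1.072 − 1.026)·131.25·0.79/1.026 = 4.6488
OE = 259 − 259/1.072 = 17.3955 °P
AE = 259 − 259/1.026 = 6.5634 °P
RE = 0.1808·17.3955 + 0.8192·6.5634 = 8.5218 °P
Cal = (6.9·4.6488 + 4·(8.5218−0.1))·1.026·3.55

239.5310 kcal


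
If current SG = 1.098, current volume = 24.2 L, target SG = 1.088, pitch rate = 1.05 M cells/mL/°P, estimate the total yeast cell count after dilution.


V_w = V·((SG_c−1)/(SG_t−1)−1);  °P = 259 − 259/SG_t;  cells = rate·(V+V_w)·°P
V_w = 24.2·((1.098−1)/(1.088−1)−1) = 2.7500
V_final = 24.2 + 2.7500 = 26.9500
°P = 259 − 259/1.088 = 20.9485
cells = 1.05·26.9500·20.9485

592.7910 billion cells


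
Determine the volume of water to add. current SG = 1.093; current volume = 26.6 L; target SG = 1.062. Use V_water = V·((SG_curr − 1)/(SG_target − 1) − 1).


V_water = 26.6·((1.093 − 1)/(1.062 − 1) − 1)

13.3000 L


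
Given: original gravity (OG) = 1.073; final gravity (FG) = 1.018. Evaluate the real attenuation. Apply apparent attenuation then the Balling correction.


AA = (OG−FG)/(OG−1)·100;  RA = AA·0.8192
AA = (1.073 − 1.018)/(1.073 − 1)·100 = 75.3425
RA = 75.3425·0.8192

61.7205 %


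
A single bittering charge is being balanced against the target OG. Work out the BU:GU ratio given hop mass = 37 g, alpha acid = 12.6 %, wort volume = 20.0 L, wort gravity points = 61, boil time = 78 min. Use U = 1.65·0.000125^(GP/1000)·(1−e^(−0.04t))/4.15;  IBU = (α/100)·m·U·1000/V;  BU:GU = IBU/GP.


U = 1.65·0.000125^(61/1000)·(1−e^(−0.04·78))/4.15 = 0.2197
IBU = (12.6/100)·37·0.2197·1000/20.0 = 51.2007
BU:GU = 51.2007/61

0.8394


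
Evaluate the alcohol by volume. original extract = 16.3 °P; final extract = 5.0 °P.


SG = 259/(259 − P);  ABV = (OG − FG)·131.25
OG = 259/(259 − 16.3) = 1.0672
FG = 259/(259 − 5.0) = 1.0197
ABV = (1.0672 − 1.0197)·131.25

6.2312 % ABV


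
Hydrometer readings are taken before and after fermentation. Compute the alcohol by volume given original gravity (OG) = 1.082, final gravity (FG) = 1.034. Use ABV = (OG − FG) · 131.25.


ABV = (1.082 − 1.034) · 131.25

6.3000 % ABV


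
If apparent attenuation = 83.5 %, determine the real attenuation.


RA = AA · 0.8192
RA = 83.5 · 0.8192

68.4032 %


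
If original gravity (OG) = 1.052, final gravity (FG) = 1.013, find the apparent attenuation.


AA = (OG − FG)/(OG − 1) · 100
AA = (1.052 − 1.013)/(1.052 − 1) · 100

75.0000 %


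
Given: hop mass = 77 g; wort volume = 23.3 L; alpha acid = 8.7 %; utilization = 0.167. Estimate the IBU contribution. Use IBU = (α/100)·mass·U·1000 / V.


IBU = (8.7/100)·77·0.167·1000 / 23.3

48.0143 IBU


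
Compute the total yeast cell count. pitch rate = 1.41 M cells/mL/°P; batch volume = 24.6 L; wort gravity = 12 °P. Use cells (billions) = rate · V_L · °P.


cells = 1.41 · 24.6 · 12

416.2320 billion cells


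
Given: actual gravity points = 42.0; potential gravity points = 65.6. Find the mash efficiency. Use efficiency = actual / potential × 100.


efficiency = 42.0 / 65.6 × 100

64.0244 %


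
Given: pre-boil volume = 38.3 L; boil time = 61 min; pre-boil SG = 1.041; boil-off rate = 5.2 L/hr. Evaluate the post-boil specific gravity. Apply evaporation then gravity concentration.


V_post = V_pre − rate·(t/60);  SG_post = 1 + (SG_pre−1)·V_pre/V_post
V_post = 38.3 − 5.2·(61/60) = 33.0133
SG_post = 1 + (1.041 − 1)·38.3/33.0133

1.0476


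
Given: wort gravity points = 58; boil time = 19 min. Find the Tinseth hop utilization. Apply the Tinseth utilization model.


U = 1.65·0.000125^(GP/1000) · (1 − e^(−0.04·t))/4.15
bigness = 1.65·0.000125^(58/1000) = 0.9797
boil_factor = (1 − e^(−0.04·19))/4.15 = 0.1283
U = 0.9797 · 0.1283

0.1257


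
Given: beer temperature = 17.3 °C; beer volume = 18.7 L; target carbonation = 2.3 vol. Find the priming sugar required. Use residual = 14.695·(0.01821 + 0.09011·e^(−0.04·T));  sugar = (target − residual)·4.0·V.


residual = 14.695·(0.01821 + 0.09011·e^(−0.04·17.3)) = 0.9304
sugar = (2.3 − 0.9304)·4.0·18.7

102.4432 g


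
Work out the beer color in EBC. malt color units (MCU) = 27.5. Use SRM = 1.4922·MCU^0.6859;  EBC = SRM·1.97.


SRM = 1.4922·27.5^0.6859 = 14.4899
EBC = 14.4899·1.97

28.5451 EBC


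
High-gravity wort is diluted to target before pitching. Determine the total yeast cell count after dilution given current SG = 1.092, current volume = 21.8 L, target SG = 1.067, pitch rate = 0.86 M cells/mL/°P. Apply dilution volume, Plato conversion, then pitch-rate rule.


V_w = V·((SG_c−1)/(SG_t−1)−1);  °P = 259 − 259/SG_t;  cells = rate·(V+V_w)·°P
V_w = 21.8·((1.092−1)/(1.067−1)−1) = 8.1343
V_final = 21.8 + 8.1343 = 29.9343
°P = 259 − 259/1.067 = 16.2634
cells = 0.86·29.9343·16.2634

418.6760 billion cells


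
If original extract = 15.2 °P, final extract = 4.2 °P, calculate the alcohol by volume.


SG = 259/(259 − P);  ABV = (OG − FG)·131.25
OG = 259/(259 − 15.2) = 1.0623
FG = 259/(259 − 4.2) = 1.0165
ABV = (1.0623 − 1.0165)·131.25

6.0195 % ABV


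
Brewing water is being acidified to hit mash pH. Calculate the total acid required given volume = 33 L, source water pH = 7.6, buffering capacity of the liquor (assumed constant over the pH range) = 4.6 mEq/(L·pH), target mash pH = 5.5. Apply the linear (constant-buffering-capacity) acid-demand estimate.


acid = buffering capacity · (pH_source − pH_target) · V
acid = 4.6 · (7.6 − 5.5) · 33

318.7800 mEq


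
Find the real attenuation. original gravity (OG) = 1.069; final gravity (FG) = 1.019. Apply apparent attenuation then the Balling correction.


AA = (OG−FG)/(OG−1)·100;  RA = AA·0.8192
AA = (1.069 − 1.019)/(1.069 − 1)·100 = 72.4638
RA = 72.4638·0.8192

59.3623 %


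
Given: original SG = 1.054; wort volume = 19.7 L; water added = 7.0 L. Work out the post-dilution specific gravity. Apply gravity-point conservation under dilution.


SG_new = 1 + (SG_old − 1)·V_old/(V_old + V_water)
pts = (1.054 − 1)·1000·19.7/(19.7 + 7.0) = 39.8427
SG_new = 1 + 39.8427/1000

1.0398


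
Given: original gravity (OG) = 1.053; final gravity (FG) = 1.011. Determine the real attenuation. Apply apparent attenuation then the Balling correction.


AA = (OG−FG)/(OG−1)·100;  RA = AA·0.8192
AA = (1.053 − 1.011)/(1.053 − 1)·100 = 79.2453
RA = 79.2453·0.8192

64.9177 %


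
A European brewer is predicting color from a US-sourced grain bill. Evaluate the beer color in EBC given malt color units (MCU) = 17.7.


SRM = 1.4922·MCU^0.6859;  EBC = SRM·1.97
SRM = 1.4922·17.7^0.6859 = 10.7106
EBC = 10.7106·1.97

21.0998 EBC


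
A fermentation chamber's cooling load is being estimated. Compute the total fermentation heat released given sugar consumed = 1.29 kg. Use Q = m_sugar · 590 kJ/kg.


Q = 1.29 · 590

761.1000 kJ


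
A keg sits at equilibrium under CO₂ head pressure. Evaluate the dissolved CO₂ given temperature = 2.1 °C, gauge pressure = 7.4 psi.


vols = (P + 14.695)·(0.01821 + 0.09011·e^(−0.04·T))
vols = (7.4 + 14.695)·(0.01821 + 0.09011·e^(−0.04·2.1))

2.2329 volumes


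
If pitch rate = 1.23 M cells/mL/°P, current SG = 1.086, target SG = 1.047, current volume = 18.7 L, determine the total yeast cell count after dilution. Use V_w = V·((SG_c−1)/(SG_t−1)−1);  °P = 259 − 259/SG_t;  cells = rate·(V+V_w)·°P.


V_w = 18.7·((1.086−1)/(1.047−1)−1) = 15.5170
V_final = 18.7 + 15.5170 = 34.2170
°P = 259 − 259/1.047 = 11.6266
cells = 1.23·34.2170·11.6266

489.3260 billion cells


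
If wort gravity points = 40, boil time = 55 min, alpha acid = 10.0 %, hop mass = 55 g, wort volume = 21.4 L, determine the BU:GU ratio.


U = 1.65·0.000125^(GP/1000)·(1−e^(−0.04t))/4.15;  IBU = (α/100)·m·U·1000/V;  BU:GU = IBU/GP
U = 1.65·0.000125^(40/1000)·(1−e^(−0.04·55))/4.15 = 0.2468
IBU = (10.0/100)·55·0.2468·1000/21.4 = 63.4248
BU:GU = 63.4248/40

1.5856


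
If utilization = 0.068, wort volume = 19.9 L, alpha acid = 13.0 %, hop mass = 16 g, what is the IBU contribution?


IBU = (α/100)·mass·U·1000 / V
IBU = (13.0/100)·16·0.068·1000 / 19.9

7.1075 IBU


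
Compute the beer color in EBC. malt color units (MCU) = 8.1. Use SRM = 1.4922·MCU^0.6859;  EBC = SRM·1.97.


SRM = 1.4922·8.1^0.6859 = 6.2655
EBC = 6.2655·1.97

12.3431 EBC


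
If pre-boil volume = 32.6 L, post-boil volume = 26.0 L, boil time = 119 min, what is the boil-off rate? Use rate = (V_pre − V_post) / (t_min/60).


rate = (32.6 − 26.0) / (119/60)

3.3277 L/hr


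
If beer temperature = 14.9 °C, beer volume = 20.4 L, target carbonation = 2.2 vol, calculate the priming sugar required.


residual = 14.695·(0.01821 + 0.09011·e^(−0.04·T));  sugar = (target − residual)·4.0·V
residual = 14.695·(0.01821 + 0.09011·e^(−0.04·14.9)) = 0.9972
sugar = (2.2 − 0.9972)·4.0·20.4

98.1463 g


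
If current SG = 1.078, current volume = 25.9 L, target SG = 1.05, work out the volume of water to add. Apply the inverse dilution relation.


V_water = V·((SG_curr − 1)/(SG_target − 1) − 1)
V_water = 25.9·((1.078 − 1)/(1.05 − 1) − 1)

14.5040 L


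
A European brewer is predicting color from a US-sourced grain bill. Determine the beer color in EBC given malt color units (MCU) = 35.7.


SRM = 1.4922·MCU^0.6859;  EBC = SRM·1.97
SRM = 1.4922·35.7^0.6859 = 17.3301
EBC = 17.3301·1.97

34.1404 EBC


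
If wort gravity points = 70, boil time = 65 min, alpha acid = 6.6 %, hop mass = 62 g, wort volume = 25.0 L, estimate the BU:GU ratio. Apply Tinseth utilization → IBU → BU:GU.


U = 1.65·0.000125^(GP/1000)·(1−e^(−0.04t))/4.15;  IBU = (α/100)·m·U·1000/V;  BU:GU = IBU/GP
U = 1.65·0.000125^(70/1000)·(1−e^(−0.04·65))/4.15 = 0.1962
IBU = (6.6/100)·62·0.1962·1000/25.0 = 32.1143
BU:GU = 32.1143/70

0.4588


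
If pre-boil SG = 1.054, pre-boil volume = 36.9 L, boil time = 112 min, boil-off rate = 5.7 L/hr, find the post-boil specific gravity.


V_post = V_pre − rate·(t/60);  SG_post = 1 + (SG_pre−1)·V_pre/V_post
V_post = 36.9 − 5.7·(112/60) = 26.2600
SG_post = 1 + (1.054 − 1)·36.9/26.2600

1.0759


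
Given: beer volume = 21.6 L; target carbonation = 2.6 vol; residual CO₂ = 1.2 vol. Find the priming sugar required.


sugar = (target − residual)·4.0·V
sugar = (2.6 − 1.2)·4.0·21.6

120.9600 g


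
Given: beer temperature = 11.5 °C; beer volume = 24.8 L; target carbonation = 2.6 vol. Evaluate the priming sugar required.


residual = 14.695·(0.01821 + 0.09011·e^(−0.04·T));  sugar = (target − residual)·4.0·V
residual = 14.695·(0.01821 + 0.09011·e^(−0.04·11.5)) = 1.1035
sugar = (2.6 − 1.1035)·4.0·24.8

148.4508 g


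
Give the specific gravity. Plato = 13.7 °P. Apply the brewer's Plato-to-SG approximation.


SG = 259/(259 − P)
SG = 259/(259 − 13.7)

1.0558


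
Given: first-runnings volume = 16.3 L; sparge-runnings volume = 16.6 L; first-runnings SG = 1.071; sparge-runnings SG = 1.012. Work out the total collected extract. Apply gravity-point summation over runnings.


total = Σ (SG_i − 1)·1000·V_i
first = (1.071 − 1)·1000·16.3 = 1157.3000
sparge = (1.012 − 1)·1000·16.6 = 199.2000
total = 1157.3000 + 199.2000

1356.5000 gravity·L


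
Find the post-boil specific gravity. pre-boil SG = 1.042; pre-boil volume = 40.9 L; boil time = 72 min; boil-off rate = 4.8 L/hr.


V_post = V_pre − rate·(t/60);  SG_post = 1 + (SG_pre−1)·V_pre/V_post
V_post = 40.9 − 4.8·(72/60) = 35.1400
SG_post = 1 + (1.042 − 1)·40.9/35.1400

1.0489


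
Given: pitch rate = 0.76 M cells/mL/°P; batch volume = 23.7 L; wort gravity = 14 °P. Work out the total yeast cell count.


cells (billions) = rate · V_L · °P
cells = 0.76 · 23.7 · 14

252.1680 billion cells


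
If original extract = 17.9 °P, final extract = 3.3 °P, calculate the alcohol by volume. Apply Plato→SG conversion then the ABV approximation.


SG = 259/(259 − P);  ABV = (OG − FG)·131.25
OG = 259/(259 − 17.9) = 1.0742
FG = 259/(259 − 3.3) = 1.0129
ABV = (1.0742 − 1.0129)·131.25

8.0505 % ABV


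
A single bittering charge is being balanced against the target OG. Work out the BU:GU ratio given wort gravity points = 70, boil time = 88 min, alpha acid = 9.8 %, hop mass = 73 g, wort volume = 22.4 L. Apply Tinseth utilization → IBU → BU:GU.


U = 1.65·0.000125^(GP/1000)·(1−e^(−0.04t))/4.15;  IBU = (α/100)·m·U·1000/V;  BU:GU = IBU/GP
U = 1.65·0.000125^(70/1000)·(1−e^(−0.04·88))/4.15 = 0.2057
IBU = (9.8/100)·73·0.2057·1000/22.4 = 65.6858
BU:GU = 65.6858/70

0.9384


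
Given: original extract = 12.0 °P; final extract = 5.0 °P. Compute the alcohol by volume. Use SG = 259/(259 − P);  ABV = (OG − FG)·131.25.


OG = 259/(259 − 12.0) = 1.0486
FG = 259/(259 − 5.0) = 1.0197
ABV = (1.0486 − 1.0197)·131.25

3.7929 % ABV


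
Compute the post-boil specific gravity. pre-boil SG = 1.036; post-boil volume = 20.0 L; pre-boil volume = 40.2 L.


SG_post = 1 + (SG_pre − 1)·V_pre/V_post
pts_pre = (1.036 − 1)·1000 = 36.0000
pts_post = 36.0000·40.2/20.0 = 72.3600
SG_post = 1 + 72.3600/1000

1.0724


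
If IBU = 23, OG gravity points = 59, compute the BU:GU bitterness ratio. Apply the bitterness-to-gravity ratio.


BU:GU = IBU / OG_points
BU:GU = 23 / 59

0.3898


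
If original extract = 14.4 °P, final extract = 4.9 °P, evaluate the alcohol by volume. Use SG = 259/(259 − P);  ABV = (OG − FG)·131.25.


OG = 259/(259 − 14.4) = 1.0589
FG = 259/(259 − 4.9) = 1.0193
ABV = (1.0589 − 1.0193)·131.25

5.1959 % ABV


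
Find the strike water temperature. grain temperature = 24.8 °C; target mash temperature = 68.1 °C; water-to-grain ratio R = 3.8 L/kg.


T_strike = (0.41/R)·(T_mash − T_grain) + T_mash
T_strike = (0.41/3.8)·(68.1 − 24.8) + 68.1

72.7718 °C


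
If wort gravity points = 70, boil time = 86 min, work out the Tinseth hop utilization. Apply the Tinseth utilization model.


U = 1.65·0.000125^(GP/1000) · (1 − e^(−0.04·t))/4.15
bigness = 1.65·0.000125^(70/1000) = 0.8796
boil_factor = (1 − e^(−0.04·86))/4.15 = 0.2332
U = 0.8796 · 0.2332

0.2051


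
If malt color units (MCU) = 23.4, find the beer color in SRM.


SRM = 1.4922 · MCU^0.6859
SRM = 1.4922 · 23.4^0.6859

12.9710 SRM


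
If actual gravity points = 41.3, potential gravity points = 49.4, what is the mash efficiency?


efficiency = actual / potential × 100
efficiency = 41.3 / 49.4 × 100

83.6032 %


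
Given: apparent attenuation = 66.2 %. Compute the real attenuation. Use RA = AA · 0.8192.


RA = 66.2 · 0.8192

54.2310 %


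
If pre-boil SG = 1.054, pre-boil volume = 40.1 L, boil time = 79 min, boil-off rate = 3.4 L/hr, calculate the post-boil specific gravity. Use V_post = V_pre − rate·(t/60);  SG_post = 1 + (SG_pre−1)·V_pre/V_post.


V_post = 40.1 − 3.4·(79/60) = 35.6233
SG_post = 1 + (1.054 − 1)·40.1/35.6233

1.0608


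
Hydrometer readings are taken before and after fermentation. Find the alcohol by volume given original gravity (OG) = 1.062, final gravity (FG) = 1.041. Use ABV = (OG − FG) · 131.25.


ABV = (1.062 − 1.041) · 131.25

2.7563 % ABV


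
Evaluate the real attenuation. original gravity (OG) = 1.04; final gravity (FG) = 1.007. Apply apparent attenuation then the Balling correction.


AA = (OG−FG)/(OG−1)·100;  RA = AA·0.8192
AA = (1.04 − 1.007)/(1.04 − 1)·100 = 82.5000
RA = 82.5000·0.8192

67.5840 %


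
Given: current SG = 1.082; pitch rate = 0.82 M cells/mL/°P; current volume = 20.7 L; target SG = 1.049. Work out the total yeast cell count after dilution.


V_w = V·((SG_c−1)/(SG_t−1)−1);  °P = 259 − 259/SG_t;  cells = rate·(V+V_w)·°P
V_w = 20.7·((1.082−1)/(1.049−1)−1) = 13.9408
V_final = 20.7 + 13.9408 = 34.6408
°P = 259 − 259/1.049 = 12.0982
cells = 0.82·34.6408·12.0982

343.6547 billion cells


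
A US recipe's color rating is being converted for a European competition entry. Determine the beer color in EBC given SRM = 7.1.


EBC = SRM · 1.97
EBC = 7.1 · 1.97

13.9870 EBC


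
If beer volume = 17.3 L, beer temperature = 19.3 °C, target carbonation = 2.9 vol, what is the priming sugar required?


residual = 14.695·(0.01821 + 0.09011·e^(−0.04·T));  sugar = (target − residual)·4.0·V
residual = 14.695·(0.01821 + 0.09011·e^(−0.04·19.3)) = 0.8795
sugar = (2.9 − 0.8795)·4.0·17.3

139.8202 g


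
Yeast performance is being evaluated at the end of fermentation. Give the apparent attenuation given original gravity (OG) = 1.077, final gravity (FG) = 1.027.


AA = (OG − FG)/(OG − 1) · 100
AA = (1.077 − 1.027)/(1.077 − 1) · 100

64.9351 %


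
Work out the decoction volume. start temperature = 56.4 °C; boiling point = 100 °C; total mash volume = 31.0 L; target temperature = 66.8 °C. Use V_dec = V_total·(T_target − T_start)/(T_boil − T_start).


V_dec = 31.0·(66.8 − 56.4)/(100 − 56.4)

7.3945 L


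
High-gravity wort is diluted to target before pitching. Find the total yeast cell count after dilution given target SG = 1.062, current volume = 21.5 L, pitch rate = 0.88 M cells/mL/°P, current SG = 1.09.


V_w = V·((SG_c−1)/(SG_t−1)−1);  °P = 259 − 259/SG_t;  cells = rate·(V+V_w)·°P
V_w = 21.5·((1.09−1)/(1.062−1)−1) = 9.7097
V_final = 21.5 + 9.7097 = 31.2097
°P = 259 − 259/1.062 = 15.1205
cells = 0.88·31.2097·15.1205

415.2780 billion cells


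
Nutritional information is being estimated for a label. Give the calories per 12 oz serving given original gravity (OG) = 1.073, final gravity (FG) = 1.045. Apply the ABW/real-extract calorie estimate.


ABW = (OG−FG)·131.25·0.79/FG;  °P = 259 − 259/SG (for OG→OE and FG→AE);  RE = 0.1808·OE + 0.8192·AE;  Cal = (6.9·ABW + 4·(RE−0.1))·FG·3.55
ABW = (1.073 − 1.045)·131.25·0.79/1.045 = 2.7782
OE = 259 − 259/1.073 = 17.6207 °P
AE = 259 − 259/1.045 = 11.1531 °P
RE = 0.1808·17.6207 + 0.8192·11.1531 = 12.3224 °P
Cal = (6.9·2.7782 + 4·(12.3224−0.1))·1.045·3.55

252.4840 kcal


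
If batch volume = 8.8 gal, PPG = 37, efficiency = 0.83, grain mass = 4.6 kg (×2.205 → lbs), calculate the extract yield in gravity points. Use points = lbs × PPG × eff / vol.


lbs = 4.6 × 2.205 = 10.1430
points = 10.1430 × 37 × 0.83 / 8.8

35.3968 points


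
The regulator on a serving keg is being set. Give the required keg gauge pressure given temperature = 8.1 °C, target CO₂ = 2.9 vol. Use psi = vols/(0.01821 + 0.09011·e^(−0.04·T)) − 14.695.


psi = 2.9/(0.01821 + 0.09011·e^(−0.04·8.1)) − 14.695

20.0847 psi


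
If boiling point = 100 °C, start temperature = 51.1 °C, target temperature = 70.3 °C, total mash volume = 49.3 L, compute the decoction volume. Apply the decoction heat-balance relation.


V_dec = V_total·(T_target − T_start)/(T_boil − T_start)
V_dec = 49.3·(70.3 − 51.1)/(100 − 51.1)

19.3571 L


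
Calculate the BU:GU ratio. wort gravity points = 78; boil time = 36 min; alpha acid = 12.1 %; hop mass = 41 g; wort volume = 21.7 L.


U = 1.65·0.000125^(GP/1000)·(1−e^(−0.04t))/4.15;  IBU = (α/100)·m·U·1000/V;  BU:GU = IBU/GP
U = 1.65·0.000125^(78/1000)·(1−e^(−0.04·36))/4.15 = 0.1505
IBU = (12.1/100)·41·0.1505·1000/21.7 = 34.4088
BU:GU = 34.4088/78

0.4411


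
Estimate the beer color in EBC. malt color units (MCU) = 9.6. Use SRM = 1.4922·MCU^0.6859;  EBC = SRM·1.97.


SRM = 1.4922·9.6^0.6859 = 7.0399
EBC = 7.0399·1.97

13.8686 EBC


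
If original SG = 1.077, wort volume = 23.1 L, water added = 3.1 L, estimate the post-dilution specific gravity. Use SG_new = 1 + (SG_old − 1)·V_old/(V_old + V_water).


pts = (1.077 − 1)·1000·23.1/(23.1 + 3.1) = 67.8893
SG_new = 1 + 67.8893/1000

1.0679


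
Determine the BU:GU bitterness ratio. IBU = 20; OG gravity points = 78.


BU:GU = IBU / OG_points
BU:GU = 20 / 78

0.2564


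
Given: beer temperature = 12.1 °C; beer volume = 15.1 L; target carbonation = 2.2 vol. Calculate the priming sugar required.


residual = 14.695·(0.01821 + 0.09011·e^(−0.04·T));  sugar = (target − residual)·4.0·V
residual = 14.695·(0.01821 + 0.09011·e^(−0.04·12.1)) = 1.0837
sugar = (2.2 − 1.0837)·4.0·15.1

67.4247 g


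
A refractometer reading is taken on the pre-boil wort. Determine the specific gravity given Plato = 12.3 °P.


SG = 259/(259 − P)
SG = 259/(259 − 12.3)

1.0499


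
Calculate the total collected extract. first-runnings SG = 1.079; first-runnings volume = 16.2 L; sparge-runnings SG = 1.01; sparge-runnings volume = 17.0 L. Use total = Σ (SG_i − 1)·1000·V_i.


first = (1.079 − 1)·1000·16.2 = 1279.8000
sparge = (1.01 − 1)·1000·17.0 = 170.0000
total = 1279.8000 + 170.0000

1449.8000 gravity·L


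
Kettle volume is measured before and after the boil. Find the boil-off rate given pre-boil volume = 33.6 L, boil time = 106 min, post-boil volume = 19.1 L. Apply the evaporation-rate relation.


rate = (V_pre − V_post) / (t_min/60)
rate = (33.6 − 19.1) / (106/60)

8.2075 L/hr


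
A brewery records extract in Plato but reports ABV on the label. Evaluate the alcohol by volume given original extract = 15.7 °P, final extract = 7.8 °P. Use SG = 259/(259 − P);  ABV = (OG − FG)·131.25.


OG = 259/(259 − 15.7) = 1.0645
FG = 259/(259 − 7.8) = 1.0311
ABV = (1.0645 − 1.0311)·131.25

4.3940 % ABV


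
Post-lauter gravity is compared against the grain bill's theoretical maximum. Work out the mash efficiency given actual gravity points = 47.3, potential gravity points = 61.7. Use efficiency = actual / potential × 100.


efficiency = 47.3 / 61.7 × 100

76.6613 %


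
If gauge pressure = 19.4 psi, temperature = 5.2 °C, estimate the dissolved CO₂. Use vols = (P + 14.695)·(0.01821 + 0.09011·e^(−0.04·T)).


vols = (19.4 + 14.695)·(0.01821 + 0.09011·e^(−0.04·5.2))

3.1162 volumes


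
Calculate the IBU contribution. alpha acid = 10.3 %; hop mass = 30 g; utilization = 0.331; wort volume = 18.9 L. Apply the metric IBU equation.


IBU = (α/100)·mass·U·1000 / V
IBU = (10.3/100)·30·0.331·1000 / 18.9

54.1159 IBU


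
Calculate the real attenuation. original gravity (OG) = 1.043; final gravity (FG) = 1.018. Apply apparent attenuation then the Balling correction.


AA = (OG−FG)/(OG−1)·100;  RA = AA·0.8192
AA = (1.043 − 1.018)/(1.043 − 1)·100 = 58.1395
RA = 58.1395·0.8192

47.6279 %


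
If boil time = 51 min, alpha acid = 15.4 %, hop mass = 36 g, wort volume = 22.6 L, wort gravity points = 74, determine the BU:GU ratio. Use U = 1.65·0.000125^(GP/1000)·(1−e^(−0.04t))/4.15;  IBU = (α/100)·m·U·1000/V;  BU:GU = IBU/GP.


U = 1.65·0.000125^(74/1000)·(1−e^(−0.04·51))/4.15 = 0.1779
IBU = (15.4/100)·36·0.1779·1000/22.6 = 43.6342
BU:GU = 43.6342/74

0.5897


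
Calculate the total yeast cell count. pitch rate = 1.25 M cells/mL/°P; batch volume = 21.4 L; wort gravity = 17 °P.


cells (billions) = rate · V_L · °P
cells = 1.25 · 21.4 · 17

454.7500 billion cells


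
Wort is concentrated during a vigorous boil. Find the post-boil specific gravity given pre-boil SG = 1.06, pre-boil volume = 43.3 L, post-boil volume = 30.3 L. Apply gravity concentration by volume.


SG_post = 1 + (SG_pre − 1)·V_pre/V_post
pts_pre = (1.06 − 1)·1000 = 60.0000
pts_post = 60.0000·43.3/30.3 = 85.7426
SG_post = 1 + 85.7426/1000

1.0857


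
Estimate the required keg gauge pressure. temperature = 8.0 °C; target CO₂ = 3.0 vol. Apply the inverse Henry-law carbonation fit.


psi = vols/(0.01821 + 0.09011·e^(−0.04·T)) − 14.695
psi = 3.0/(0.01821 + 0.09011·e^(−0.04·8.0)) − 14.695

21.1716 psi


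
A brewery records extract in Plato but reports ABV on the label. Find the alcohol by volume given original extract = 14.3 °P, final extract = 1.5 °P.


SG = 259/(259 − P);  ABV = (OG − FG)·131.25
OG = 259/(259 − 14.3) = 1.0584
FG = 259/(259 − 1.5) = 1.0058
ABV = (1.0584 − 1.0058)·131.25

6.9055 % ABV


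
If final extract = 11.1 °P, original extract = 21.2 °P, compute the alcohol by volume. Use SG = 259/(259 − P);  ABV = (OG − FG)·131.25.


OG = 259/(259 − 21.2) = 1.0892
FG = 259/(259 − 11.1) = 1.0448
ABV = (1.0892 − 1.0448)·131.25

5.8241 % ABV


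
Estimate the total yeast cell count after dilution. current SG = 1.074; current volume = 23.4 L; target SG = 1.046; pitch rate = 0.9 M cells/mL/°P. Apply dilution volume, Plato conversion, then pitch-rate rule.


V_w = V·((SG_c−1)/(SG_t−1)−1);  °P = 259 − 259/SG_t;  cells = rate·(V+V_w)·°P
V_w = 23.4·((1.074−1)/(1.046−1)−1) = 14.2435
V_final = 23.4 + 14.2435 = 37.6435
°P = 259 − 259/1.046 = 11.3901
cells = 0.9·37.6435·11.3901

385.8852 billion cells


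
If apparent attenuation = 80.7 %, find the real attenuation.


RA = AA · 0.8192
RA = 80.7 · 0.8192

66.1094 %


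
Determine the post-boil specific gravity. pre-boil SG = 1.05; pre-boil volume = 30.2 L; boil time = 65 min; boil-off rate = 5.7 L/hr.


V_post = V_pre − rate·(t/60);  SG_post = 1 + (SG_pre−1)·V_pre/V_post
V_post = 30.2 − 5.7·(65/60) = 24.0250
SG_post = 1 + (1.05 − 1)·30.2/24.0250

1.0629


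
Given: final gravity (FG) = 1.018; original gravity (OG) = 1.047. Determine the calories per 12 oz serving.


ABW = (OG−FG)·131.25·0.79/FG;  °P = 259 − 259/SG (for OG→OE and FG→AE);  RE = 0.1808·OE + 0.8192·AE;  Cal = (6.9·ABW + 4·(RE−0.1))·FG·3.55
ABW = (1.047 − 1.018)·131.25·0.79/1.018 = 2.9538
OE = 259 − 259/1.047 = 11.6266 °P
AE = 259 − 259/1.018 = 4.5796 °P
RE = 0.1808·11.6266 + 0.8192·4.5796 = 5.8537 °P
Cal = (6.9·2.9538 + 4·(5.8537−0.1))·1.018·3.55

156.8276 kcal


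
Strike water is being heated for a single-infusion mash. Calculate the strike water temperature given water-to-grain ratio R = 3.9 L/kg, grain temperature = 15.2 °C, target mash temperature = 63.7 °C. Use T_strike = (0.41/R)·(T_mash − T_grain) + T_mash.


T_strike = (0.41/3.9)·(63.7 − 15.2) + 63.7

68.7987 °C


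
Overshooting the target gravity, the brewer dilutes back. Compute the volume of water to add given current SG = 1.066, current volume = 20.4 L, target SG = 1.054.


V_water = V·((SG_curr − 1)/(SG_target − 1) − 1)
V_water = 20.4·((1.066 − 1)/(1.054 − 1) − 1)

4.5333 L


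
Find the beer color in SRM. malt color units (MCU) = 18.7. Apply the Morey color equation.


SRM = 1.4922 · MCU^0.6859
SRM = 1.4922 · 18.7^0.6859

11.1220 SRM


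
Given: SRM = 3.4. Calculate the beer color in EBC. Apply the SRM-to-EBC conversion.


EBC = SRM · 1.97
EBC = 3.4 · 1.97

6.6980 EBC


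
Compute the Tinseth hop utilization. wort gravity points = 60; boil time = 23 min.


U = 1.65·0.000125^(GP/1000) · (1 − e^(−0.04·t))/4.15
bigness = 1.65·0.000125^(60/1000) = 0.9623
boil_factor = (1 − e^(−0.04·23))/4.15 = 0.1449
U = 0.9623 · 0.1449

0.1395


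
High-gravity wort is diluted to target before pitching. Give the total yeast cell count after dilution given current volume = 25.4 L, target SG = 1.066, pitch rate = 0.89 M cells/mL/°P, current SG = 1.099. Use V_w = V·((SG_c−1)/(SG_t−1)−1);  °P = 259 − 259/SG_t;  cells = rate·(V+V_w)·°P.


V_w = 25.4·((1.099−1)/(1.066−1)−1) = 12.7000
V_final = 25.4 + 12.7000 = 38.1000
°P = 259 − 259/1.066 = 16.0356
cells = 0.89·38.1000·16.0356

543.7528 billion cells


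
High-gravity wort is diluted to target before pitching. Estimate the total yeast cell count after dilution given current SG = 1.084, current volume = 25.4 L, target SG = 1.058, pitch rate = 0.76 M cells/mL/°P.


V_w = V·((SG_c−1)/(SG_t−1)−1);  °P = 259 − 259/SG_t;  cells = rate·(V+V_w)·°P
V_w = 25.4·((1.084−1)/(1.058−1)−1) = 11.3862
V_final = 25.4 + 11.3862 = 36.7862
°P = 259 − 259/1.058 = 14.1985
cells = 0.76·36.7862·14.1985

396.9545 billion cells


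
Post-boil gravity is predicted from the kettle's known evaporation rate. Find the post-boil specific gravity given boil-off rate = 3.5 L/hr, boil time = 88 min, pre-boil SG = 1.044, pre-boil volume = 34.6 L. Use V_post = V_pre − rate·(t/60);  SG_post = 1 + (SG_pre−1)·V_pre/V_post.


V_post = 34.6 − 3.5·(88/60) = 29.4667
SG_post = 1 + (1.044 − 1)·34.6/29.4667

1.0517


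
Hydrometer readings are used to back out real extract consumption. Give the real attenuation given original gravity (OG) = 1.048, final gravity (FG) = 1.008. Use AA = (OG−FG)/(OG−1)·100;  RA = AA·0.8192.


AA = (1.048 − 1.008)/(1.048 − 1)·100 = 83.3333
RA = 83.3333·0.8192

68.2667 %


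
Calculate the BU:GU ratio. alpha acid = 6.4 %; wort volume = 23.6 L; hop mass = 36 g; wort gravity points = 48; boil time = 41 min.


U = 1.65·0.000125^(GP/1000)·(1−e^(−0.04t))/4.15;  IBU = (α/100)·m·U·1000/V;  BU:GU = IBU/GP
U = 1.65·0.000125^(48/1000)·(1−e^(−0.04·41))/4.15 = 0.2082
IBU = (6.4/100)·36·0.2082·1000/23.6 = 20.3237
BU:GU = 20.3237/48

0.4234


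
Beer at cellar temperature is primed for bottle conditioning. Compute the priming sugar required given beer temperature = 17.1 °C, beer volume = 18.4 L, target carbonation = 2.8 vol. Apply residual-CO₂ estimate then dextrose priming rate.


residual = 14.695·(0.01821 + 0.09011·e^(−0.04·T));  sugar = (target − residual)·4.0·V
residual = 14.695·(0.01821 + 0.09011·e^(−0.04·17.1)) = 0.9358
sugar = (2.8 − 0.9358)·4.0·18.4

137.2078 g


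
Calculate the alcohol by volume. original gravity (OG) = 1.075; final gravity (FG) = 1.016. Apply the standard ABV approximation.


ABV = (OG − FG) · 131.25
ABV = (1.075 − 1.016) · 131.25

7.7437 % ABV


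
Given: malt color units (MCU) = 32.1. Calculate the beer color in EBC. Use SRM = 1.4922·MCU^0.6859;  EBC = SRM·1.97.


SRM = 1.4922·32.1^0.6859 = 16.1116
EBC = 16.1116·1.97

31.7399 EBC
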